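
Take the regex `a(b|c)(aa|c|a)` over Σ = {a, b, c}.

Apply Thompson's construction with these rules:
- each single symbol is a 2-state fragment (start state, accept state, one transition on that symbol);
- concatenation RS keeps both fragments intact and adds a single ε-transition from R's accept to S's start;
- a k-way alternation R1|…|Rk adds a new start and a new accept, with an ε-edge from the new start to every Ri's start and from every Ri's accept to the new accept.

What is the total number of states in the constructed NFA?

18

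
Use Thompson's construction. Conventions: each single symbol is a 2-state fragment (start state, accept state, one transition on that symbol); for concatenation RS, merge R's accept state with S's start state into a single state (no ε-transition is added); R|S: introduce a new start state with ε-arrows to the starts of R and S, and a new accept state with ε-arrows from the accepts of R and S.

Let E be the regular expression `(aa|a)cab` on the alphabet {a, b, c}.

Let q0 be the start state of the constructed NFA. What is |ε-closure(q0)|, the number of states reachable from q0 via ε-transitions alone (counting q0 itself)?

3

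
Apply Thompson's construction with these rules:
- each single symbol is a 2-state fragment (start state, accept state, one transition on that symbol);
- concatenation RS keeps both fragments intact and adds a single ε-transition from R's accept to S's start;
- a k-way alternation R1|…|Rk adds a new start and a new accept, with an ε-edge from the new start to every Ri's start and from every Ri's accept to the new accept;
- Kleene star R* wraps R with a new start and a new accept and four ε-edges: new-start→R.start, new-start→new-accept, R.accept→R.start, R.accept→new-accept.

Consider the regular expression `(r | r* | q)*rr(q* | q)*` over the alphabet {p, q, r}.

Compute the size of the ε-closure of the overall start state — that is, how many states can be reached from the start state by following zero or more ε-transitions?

10

Compute the ε-closure size of each fragment's start state recursively; a symbol fragment's start has no outgoing ε-edge, so its closure is just itself (size 1).
  r* → |closure| = 1 (new start) + 1 (body) + 1 (new accept) = 3
  r | r* | q → |closure| = 1 (new start) + (1 + 3 + 1) + 1 (new accept, since some branch ε-reaches its own accept) = 7
  (r | r* | q)* → new start has ε-edges to the inner start and to the new accept, so |closure| = 2 + 7 = 9
  q* → the star's fresh start ε-reaches both the body's start and the fresh accept: |closure| = 2 + 1 = 3
  q* | q → |closure| = 1 (new start) + (3 + 1) + 1 (new accept, since some branch ε-reaches its own accept) = 6
  (q* | q)* → the star's fresh start ε-reaches both the body's start and the fresh accept: |closure| = 2 + 6 = 8
  (r | r* | q)*rr(q* | q)* → the left operand accepts ε, so the closure extends into the next operand (via the concat ε-link); |closure| = 9 + 1 = 10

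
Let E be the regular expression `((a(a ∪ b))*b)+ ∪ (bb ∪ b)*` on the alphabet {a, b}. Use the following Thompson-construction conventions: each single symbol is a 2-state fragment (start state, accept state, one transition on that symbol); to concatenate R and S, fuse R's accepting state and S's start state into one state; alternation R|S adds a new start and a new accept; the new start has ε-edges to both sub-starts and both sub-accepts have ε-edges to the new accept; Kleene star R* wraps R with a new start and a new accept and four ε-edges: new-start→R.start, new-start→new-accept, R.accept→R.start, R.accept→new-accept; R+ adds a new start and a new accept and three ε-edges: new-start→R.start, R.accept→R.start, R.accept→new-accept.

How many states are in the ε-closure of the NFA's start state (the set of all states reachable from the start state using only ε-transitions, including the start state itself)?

11

Compute the ε-closure size of each fragment's start state recursively; a symbol fragment's start has no outgoing ε-edge, so its closure is just itself (size 1).
  a ∪ b → new start ε-reaches every alternative's start; none of them accept ε, so the new accept is not reached: C = 1 + 1 + 1 = 3
  a(a ∪ b) → same as the first factor's closure: C = 1
  (a(a ∪ b))* → the star's fresh start ε-reaches both the body's start and the fresh accept: C = 2 + 1 = 3
  (a(a ∪ b))*b → C = 3 + (1−1) = 3 (closure spills across the concat boundary because the left factor accepts ε)
  ((a(a ∪ b))*b)+ → C = 1 + 3 = 4 (the body doesn't accept ε, so the new accept is not reached)
  bb → same as the first factor's closure: C = 1
  bb ∪ b → new start ε-reaches every alternative's start; none of them accept ε, so the new accept is not reached: C = 1 + 1 + 1 = 3
  (bb ∪ b)* → new start has ε-edges to the inner start and to the new accept, so C = 2 + 3 = 5
  ((a(a ∪ b))*b)+ ∪ (bb ∪ b)* → C = 1 (new start) + (4 + 5) + 1 (new accept, since some branch ε-reaches its own accept) = 11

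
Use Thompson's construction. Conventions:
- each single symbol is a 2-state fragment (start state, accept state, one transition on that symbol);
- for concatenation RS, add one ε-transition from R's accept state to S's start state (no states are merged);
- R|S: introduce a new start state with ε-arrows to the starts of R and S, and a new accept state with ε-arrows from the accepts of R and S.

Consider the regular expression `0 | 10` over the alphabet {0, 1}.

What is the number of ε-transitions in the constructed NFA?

Building bottom-up:
Each of the 3 symbol leaves contributes 0 ε-transitions.
  10 = 1 ε-transition
  0 | 10 = 5 ε-transitions

5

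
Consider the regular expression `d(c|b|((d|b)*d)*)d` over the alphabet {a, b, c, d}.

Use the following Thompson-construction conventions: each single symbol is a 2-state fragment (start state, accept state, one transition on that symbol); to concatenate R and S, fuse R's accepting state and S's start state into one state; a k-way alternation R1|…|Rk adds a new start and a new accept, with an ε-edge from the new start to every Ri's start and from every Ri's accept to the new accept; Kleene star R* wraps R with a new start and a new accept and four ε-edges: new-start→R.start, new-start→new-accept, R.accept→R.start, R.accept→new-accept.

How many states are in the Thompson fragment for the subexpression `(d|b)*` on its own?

Fragment for `(d|b)*`:
Each of the 2 symbol leaves contributes a 2-state fragment.
  d|b → 6 states
  (d|b)* → 8 states

8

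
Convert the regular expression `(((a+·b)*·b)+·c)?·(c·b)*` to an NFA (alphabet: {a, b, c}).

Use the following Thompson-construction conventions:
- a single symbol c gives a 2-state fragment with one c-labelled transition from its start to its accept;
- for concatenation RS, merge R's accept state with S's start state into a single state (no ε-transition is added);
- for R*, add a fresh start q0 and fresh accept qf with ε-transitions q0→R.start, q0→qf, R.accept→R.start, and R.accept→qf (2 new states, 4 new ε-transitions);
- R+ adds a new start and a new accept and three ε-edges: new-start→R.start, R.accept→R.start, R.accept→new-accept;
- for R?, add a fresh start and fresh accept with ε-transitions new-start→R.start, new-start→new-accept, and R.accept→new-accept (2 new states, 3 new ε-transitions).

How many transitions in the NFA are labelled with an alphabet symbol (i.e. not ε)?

6

By structural recursion:
Each of the 6 symbol leaves contributes exactly 1 symbol transition.
  a+ — 1 symbol transition
  a+·b — 2 symbol transitions
  (a+·b)* — 2 symbol transitions
  (a+·b)*·b — 3 symbol transitions
  ((a+·b)*·b)+ — 3 symbol transitions
  ((a+·b)*·b)+·c — 4 symbol transitions
  (((a+·b)*·b)+·c)? — 4 symbol transitions
  c·b — 2 symbol transitions
  (c·b)* — 2 symbol transitions
  (((a+·b)*·b)+·c)?·(c·b)* — 6 symbol transitions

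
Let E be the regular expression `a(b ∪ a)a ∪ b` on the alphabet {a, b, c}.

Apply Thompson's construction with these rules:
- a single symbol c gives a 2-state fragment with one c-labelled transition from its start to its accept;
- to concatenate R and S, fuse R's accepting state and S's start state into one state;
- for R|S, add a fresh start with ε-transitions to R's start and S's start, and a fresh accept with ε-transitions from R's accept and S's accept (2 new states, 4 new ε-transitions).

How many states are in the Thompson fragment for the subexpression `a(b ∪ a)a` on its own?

8

Fragment for `a(b ∪ a)a`:
Each of the 4 symbol leaves contributes a 2-state fragment.
  b ∪ a — 6 states
  a(b ∪ a)a — 8 states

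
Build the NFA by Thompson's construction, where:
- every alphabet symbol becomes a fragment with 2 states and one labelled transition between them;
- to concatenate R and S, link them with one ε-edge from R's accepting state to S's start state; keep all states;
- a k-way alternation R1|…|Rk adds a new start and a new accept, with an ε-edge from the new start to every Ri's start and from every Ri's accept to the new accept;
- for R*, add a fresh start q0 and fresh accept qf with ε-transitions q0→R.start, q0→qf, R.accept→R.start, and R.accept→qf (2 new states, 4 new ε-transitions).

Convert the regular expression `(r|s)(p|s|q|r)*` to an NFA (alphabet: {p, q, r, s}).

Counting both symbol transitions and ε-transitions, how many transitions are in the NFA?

23

Per subexpression:
Each of the 6 symbol leaves contributes 1 transition (1 symbol, 0 ε).
  r|s → 6 transitions (2 symbol, 4 ε)
  p|s|q|r → 12 transitions (4 symbol, 8 ε)
  (p|s|q|r)* → 16 transitions (4 symbol, 12 ε)
  (r|s)(p|s|q|r)* → 23 transitions (6 symbol, 17 ε)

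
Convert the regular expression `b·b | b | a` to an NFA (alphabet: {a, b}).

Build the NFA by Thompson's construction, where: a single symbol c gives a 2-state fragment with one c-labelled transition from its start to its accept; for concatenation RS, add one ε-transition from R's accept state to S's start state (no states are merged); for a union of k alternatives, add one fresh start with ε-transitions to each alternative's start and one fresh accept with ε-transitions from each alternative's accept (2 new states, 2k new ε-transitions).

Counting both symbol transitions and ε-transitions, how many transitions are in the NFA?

11

Building bottom-up:
Each of the 4 symbol leaves contributes 1 transition (1 symbol, 0 ε).
  b·b — 3 transitions (2 symbol, 1 ε)
  b·b | b | a — 11 transitions (4 symbol, 7 ε)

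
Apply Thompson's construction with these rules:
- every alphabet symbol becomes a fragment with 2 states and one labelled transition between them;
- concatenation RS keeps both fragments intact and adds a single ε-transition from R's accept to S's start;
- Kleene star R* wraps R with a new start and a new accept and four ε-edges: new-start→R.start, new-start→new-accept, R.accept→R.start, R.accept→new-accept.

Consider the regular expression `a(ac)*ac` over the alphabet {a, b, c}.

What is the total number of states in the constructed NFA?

12

By structural recursion:
Each of the 5 symbol leaves contributes a 2-state fragment.
  ac = 4 states
  (ac)* = 6 states
  a(ac)*ac = 12 states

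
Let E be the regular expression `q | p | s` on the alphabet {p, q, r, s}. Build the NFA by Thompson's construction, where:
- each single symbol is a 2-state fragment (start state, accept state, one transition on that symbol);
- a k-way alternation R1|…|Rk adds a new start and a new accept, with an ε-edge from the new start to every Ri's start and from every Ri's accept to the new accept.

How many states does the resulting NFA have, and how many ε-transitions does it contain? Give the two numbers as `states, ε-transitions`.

Building bottom-up:
Each of the 3 symbol leaves contributes 2 states and 0 ε-transitions.
  q | p | s = 8 states, 6 ε-transitions

8, 6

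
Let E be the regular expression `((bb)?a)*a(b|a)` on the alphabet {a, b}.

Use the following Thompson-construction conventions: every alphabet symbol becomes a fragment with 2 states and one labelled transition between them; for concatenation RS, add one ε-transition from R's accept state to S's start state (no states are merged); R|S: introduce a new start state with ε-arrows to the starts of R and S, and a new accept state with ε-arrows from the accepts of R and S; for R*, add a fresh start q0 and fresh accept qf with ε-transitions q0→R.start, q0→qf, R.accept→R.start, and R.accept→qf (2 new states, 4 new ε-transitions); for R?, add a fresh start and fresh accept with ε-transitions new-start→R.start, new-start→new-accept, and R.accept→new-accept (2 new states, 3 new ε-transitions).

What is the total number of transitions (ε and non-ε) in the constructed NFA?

21

Building bottom-up:
Each of the 6 symbol leaves contributes 1 transition (1 symbol, 0 ε).
  bb : 3 transitions (2 symbol, 1 ε)
  (bb)? : 6 transitions (2 symbol, 4 ε)
  (bb)?a : 8 transitions (3 symbol, 5 ε)
  ((bb)?a)* : 12 transitions (3 symbol, 9 ε)
  b|a : 6 transitions (2 symbol, 4 ε)
  ((bb)?a)*a(b|a) : 21 transitions (6 symbol, 15 ε)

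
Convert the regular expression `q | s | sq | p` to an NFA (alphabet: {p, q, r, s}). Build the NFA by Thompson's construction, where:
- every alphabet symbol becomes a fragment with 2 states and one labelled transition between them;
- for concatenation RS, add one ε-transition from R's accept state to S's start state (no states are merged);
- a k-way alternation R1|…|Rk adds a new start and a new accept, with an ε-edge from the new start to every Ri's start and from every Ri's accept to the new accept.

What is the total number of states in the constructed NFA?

12

By structural recursion:
Each of the 5 symbol leaves contributes a 2-state fragment.
  sq : 4 states
  q | s | sq | p : 12 states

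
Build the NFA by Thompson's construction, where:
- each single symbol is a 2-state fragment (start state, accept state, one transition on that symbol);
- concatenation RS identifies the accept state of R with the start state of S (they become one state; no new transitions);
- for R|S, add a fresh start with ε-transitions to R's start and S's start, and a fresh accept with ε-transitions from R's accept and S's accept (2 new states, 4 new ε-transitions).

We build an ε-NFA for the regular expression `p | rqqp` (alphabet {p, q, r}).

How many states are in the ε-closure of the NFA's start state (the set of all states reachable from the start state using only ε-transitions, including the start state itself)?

Let C(F) = |ε-closure(F.start)| within fragment F, and note whether F accepts ε. Symbol fragments have C = 1 and do not accept ε. Then:
  rqqp : |ε-closure| equals the left operand's closure size = 1 (its accept is not ε-reachable, so the closure stops there)
  p | rqqp : new start ε-reaches every alternative's start; none of them accept ε, so the new accept is not reached: |ε-closure| = 1 + 1 + 1 = 3

3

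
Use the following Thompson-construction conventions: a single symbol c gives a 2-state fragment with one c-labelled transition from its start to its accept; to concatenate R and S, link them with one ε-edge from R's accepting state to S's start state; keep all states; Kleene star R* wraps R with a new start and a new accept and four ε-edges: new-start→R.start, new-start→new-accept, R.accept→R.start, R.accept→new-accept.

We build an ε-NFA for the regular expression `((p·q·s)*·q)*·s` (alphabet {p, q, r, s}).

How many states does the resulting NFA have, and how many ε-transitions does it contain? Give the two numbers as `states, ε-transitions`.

14, 12

By structural recursion:
Each of the 5 symbol leaves contributes 2 states and 0 ε-transitions.
  p·q·s — 6 states, 2 ε-transitions
  (p·q·s)* — 8 states, 6 ε-transitions
  (p·q·s)*·q — 10 states, 7 ε-transitions
  ((p·q·s)*·q)* — 12 states, 11 ε-transitions
  ((p·q·s)*·q)*·s — 14 states, 12 ε-transitions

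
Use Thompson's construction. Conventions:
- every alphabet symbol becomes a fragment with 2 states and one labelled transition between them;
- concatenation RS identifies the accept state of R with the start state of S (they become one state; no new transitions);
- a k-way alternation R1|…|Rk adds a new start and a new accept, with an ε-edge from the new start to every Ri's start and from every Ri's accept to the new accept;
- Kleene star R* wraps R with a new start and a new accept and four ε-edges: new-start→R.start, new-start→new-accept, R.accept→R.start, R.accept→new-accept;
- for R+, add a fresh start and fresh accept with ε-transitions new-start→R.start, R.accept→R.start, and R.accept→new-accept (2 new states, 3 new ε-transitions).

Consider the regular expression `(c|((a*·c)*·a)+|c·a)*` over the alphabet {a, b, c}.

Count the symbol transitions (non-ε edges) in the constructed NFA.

6

Recursing over subexpressions:
Each of the 6 symbol leaves contributes exactly 1 symbol transition.
  a* = 1 symbol transition
  a*·c = 2 symbol transitions
  (a*·c)* = 2 symbol transitions
  (a*·c)*·a = 3 symbol transitions
  ((a*·c)*·a)+ = 3 symbol transitions
  c·a = 2 symbol transitions
  c|((a*·c)*·a)+|c·a = 6 symbol transitions
  (c|((a*·c)*·a)+|c·a)* = 6 symbol transitions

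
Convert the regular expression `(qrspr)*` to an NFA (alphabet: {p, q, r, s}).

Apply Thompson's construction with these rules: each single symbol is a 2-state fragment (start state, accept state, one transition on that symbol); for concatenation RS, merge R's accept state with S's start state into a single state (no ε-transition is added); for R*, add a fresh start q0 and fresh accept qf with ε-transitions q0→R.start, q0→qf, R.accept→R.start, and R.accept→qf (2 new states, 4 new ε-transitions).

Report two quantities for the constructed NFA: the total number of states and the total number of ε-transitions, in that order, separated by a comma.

By structural recursion:
Each of the 5 symbol leaves contributes 2 states and 0 ε-transitions.
  qrspr → 6 states, 0 ε-transitions
  (qrspr)* → 8 states, 4 ε-transitions

8, 4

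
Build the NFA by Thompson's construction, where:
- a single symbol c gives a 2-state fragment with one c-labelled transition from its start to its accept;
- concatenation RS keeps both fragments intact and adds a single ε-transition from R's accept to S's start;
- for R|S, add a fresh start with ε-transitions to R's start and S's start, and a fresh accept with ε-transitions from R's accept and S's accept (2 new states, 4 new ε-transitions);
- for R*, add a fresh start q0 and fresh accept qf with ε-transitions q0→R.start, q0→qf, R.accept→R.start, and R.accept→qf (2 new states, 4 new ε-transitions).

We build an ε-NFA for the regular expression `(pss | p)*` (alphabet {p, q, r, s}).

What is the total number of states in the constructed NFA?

12

Per subexpression:
Each of the 4 symbol leaves contributes a 2-state fragment.
  pss : 6 states
  pss | p : 10 states
  (pss | p)* : 12 states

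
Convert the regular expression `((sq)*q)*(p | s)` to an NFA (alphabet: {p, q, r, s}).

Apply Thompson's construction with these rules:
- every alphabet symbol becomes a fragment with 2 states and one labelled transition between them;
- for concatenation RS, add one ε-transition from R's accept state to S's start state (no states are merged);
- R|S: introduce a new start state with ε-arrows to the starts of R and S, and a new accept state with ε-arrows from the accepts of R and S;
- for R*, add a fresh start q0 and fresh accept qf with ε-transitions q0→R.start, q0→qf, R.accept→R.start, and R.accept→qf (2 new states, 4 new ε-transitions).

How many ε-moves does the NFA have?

15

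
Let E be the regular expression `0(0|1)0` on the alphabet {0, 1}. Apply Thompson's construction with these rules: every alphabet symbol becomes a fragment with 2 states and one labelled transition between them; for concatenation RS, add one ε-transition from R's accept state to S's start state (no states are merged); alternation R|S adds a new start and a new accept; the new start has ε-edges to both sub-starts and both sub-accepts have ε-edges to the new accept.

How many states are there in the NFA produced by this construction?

Building bottom-up:
Each of the 4 symbol leaves contributes a 2-state fragment.
  0|1 → 6 states
  0(0|1)0 → 10 states

10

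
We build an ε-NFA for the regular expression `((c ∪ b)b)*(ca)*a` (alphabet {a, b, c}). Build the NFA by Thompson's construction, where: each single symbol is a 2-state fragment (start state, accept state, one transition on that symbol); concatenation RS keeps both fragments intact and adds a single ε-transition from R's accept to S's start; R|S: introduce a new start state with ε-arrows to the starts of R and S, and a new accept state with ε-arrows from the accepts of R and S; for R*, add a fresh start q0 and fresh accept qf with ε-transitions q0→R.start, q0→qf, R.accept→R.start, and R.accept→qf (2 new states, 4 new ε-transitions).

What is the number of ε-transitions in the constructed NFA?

Per subexpression:
Each of the 6 symbol leaves contributes 0 ε-transitions.
  c ∪ b = 4 ε-transitions
  (c ∪ b)b = 5 ε-transitions
  ((c ∪ b)b)* = 9 ε-transitions
  ca = 1 ε-transition
  (ca)* = 5 ε-transitions
  ((c ∪ b)b)*(ca)*a = 16 ε-transitions

16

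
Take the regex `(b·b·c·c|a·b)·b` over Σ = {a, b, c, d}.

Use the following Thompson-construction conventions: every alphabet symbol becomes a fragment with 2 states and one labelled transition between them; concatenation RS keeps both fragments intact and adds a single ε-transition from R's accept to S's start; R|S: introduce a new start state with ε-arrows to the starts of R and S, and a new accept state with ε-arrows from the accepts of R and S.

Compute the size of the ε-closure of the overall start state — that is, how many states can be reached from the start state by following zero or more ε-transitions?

Compute the ε-closure size of each fragment's start state recursively; a symbol fragment's start has no outgoing ε-edge, so its closure is just itself (size 1).
  b·b·c·c : same as the first factor's closure: |closure| = 1
  a·b : same as the first factor's closure: |closure| = 1
  b·b·c·c|a·b : |closure| = 1 + 1 + 1 = 3 (the new accept is not ε-reachable since no branch accepts ε)
  (b·b·c·c|a·b)·b : same as the first factor's closure: |closure| = 3

3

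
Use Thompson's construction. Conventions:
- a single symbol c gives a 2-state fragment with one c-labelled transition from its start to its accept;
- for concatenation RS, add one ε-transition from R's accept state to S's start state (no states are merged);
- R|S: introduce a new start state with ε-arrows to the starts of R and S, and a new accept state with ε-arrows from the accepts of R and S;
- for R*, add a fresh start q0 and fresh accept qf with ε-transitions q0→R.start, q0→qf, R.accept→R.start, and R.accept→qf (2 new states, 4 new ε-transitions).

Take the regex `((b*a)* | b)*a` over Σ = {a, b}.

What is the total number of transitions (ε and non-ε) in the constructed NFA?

22

By structural recursion:
Each of the 4 symbol leaves contributes 1 transition (1 symbol, 0 ε).
  b* = 5 transitions (1 symbol, 4 ε)
  b*a = 7 transitions (2 symbol, 5 ε)
  (b*a)* = 11 transitions (2 symbol, 9 ε)
  (b*a)* | b = 16 transitions (3 symbol, 13 ε)
  ((b*a)* | b)* = 20 transitions (3 symbol, 17 ε)
  ((b*a)* | b)*a = 22 transitions (4 symbol, 18 ε)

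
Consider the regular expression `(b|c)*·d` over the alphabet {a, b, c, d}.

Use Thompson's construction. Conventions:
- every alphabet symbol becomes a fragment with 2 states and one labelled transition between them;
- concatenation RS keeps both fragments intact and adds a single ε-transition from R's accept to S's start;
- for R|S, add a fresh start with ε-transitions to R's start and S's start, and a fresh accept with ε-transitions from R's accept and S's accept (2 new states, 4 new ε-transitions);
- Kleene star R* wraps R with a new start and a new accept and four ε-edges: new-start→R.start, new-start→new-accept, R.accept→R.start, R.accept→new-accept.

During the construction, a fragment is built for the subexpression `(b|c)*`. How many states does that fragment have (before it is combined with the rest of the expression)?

8

Fragment for `(b|c)*`:
Each of the 2 symbol leaves contributes a 2-state fragment.
  b|c = 6 states
  (b|c)* = 8 states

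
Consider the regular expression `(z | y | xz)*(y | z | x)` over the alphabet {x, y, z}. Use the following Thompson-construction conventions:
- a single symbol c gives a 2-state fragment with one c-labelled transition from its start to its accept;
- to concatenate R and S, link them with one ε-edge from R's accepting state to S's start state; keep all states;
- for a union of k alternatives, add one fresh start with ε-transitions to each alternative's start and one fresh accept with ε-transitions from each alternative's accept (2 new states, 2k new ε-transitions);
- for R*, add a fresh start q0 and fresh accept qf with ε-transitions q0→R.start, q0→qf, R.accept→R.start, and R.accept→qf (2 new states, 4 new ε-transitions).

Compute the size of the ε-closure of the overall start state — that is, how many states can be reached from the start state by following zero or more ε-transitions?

Compute the ε-closure size of each fragment's start state recursively; a symbol fragment's start has no outgoing ε-edge, so its closure is just itself (size 1).
  xz : same as the first factor's closure: |ε-closure| = 1
  z | y | xz : new start ε-reaches every alternative's start; none of them accept ε, so the new accept is not reached: |ε-closure| = 1 + 1 + 1 + 1 = 4
  (z | y | xz)* : |ε-closure| = 1 (new start) + 4 (body) + 1 (new accept) = 6
  y | z | x : new start ε-reaches every alternative's start; none of them accept ε, so the new accept is not reached: |ε-closure| = 1 + 1 + 1 + 1 = 4
  (z | y | xz)*(y | z | x) : |ε-closure| = 6 + 4 = 10 (closure spills across the concat boundary because the left factor accepts ε)

10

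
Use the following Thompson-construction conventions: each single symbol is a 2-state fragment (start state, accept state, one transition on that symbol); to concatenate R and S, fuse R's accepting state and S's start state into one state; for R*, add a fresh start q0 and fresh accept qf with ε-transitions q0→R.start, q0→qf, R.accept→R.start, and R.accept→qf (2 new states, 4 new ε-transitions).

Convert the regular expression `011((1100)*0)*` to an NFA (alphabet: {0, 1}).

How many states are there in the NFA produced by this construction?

Per subexpression:
Each of the 8 symbol leaves contributes a 2-state fragment.
  1100 : 5 states
  (1100)* : 7 states
  (1100)*0 : 8 states
  ((1100)*0)* : 10 states
  011((1100)*0)* : 13 states

13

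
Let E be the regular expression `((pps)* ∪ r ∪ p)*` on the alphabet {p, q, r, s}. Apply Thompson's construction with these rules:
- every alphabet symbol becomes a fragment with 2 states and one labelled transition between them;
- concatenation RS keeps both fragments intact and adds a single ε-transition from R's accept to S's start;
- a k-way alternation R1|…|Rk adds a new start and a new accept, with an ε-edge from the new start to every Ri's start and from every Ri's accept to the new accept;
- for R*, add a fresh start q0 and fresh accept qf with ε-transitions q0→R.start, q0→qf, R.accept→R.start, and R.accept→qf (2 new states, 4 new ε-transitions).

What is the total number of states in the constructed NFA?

16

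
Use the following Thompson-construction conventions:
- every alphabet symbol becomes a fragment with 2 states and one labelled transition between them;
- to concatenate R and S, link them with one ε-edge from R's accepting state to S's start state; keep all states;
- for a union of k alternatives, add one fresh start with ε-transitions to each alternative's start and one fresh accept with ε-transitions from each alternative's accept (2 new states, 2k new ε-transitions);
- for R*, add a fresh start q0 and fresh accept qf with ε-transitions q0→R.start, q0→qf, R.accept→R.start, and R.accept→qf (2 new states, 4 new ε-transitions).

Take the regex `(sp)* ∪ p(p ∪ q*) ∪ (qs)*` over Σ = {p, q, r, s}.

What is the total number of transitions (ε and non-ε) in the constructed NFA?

By structural recursion:
Each of the 7 symbol leaves contributes 1 transition (1 symbol, 0 ε).
  sp → 3 transitions (2 symbol, 1 ε)
  (sp)* → 7 transitions (2 symbol, 5 ε)
  q* → 5 transitions (1 symbol, 4 ε)
  p ∪ q* → 10 transitions (2 symbol, 8 ε)
  p(p ∪ q*) → 12 transitions (3 symbol, 9 ε)
  qs → 3 transitions (2 symbol, 1 ε)
  (qs)* → 7 transitions (2 symbol, 5 ε)
  (sp)* ∪ p(p ∪ q*) ∪ (qs)* → 32 transitions (7 symbol, 25 ε)

32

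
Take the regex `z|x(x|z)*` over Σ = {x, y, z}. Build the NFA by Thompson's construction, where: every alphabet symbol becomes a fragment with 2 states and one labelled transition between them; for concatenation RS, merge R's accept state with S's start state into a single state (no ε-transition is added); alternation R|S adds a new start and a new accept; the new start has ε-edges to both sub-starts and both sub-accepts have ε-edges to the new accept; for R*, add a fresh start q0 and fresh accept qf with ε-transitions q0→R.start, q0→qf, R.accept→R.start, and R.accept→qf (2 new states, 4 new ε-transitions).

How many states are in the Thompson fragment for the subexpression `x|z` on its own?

6

Fragment for `x|z`:
Each of the 2 symbol leaves contributes a 2-state fragment.
  x|z = 6 states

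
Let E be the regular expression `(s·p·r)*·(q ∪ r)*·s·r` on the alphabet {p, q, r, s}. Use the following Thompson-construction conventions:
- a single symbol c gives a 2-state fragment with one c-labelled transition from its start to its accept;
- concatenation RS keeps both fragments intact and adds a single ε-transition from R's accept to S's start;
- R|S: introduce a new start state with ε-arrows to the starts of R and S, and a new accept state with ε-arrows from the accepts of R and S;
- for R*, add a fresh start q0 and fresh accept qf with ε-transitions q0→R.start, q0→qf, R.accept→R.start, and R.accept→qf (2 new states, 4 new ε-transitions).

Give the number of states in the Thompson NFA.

Per subexpression:
Each of the 7 symbol leaves contributes a 2-state fragment.
  s·p·r = 6 states
  (s·p·r)* = 8 states
  q ∪ r = 6 states
  (q ∪ r)* = 8 states
  (s·p·r)*·(q ∪ r)*·s·r = 20 states

20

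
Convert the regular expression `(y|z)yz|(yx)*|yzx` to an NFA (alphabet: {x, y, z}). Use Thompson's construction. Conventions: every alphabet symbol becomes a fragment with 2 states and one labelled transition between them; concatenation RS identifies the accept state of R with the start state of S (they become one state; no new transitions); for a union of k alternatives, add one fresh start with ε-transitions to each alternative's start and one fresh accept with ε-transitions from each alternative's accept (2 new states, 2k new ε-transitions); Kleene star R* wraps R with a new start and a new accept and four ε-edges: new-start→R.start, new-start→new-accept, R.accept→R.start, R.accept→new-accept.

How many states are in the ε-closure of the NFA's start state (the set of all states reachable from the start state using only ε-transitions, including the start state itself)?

9

Work bottom-up. For each fragment F, track |ε-closure(F.start)| and whether F's accept lies in that closure (i.e. whether F accepts ε). A single-symbol fragment has closure size 1 and does not accept ε.
  y|z : |closure| = 1 + 1 + 1 = 3 (the new accept is not ε-reachable since no branch accepts ε)
  (y|z)yz : same as the first factor's closure: |closure| = 3
  yx : |closure| equals the left operand's closure size = 1 (its accept is not ε-reachable, so the closure stops there)
  (yx)* : the star's fresh start ε-reaches both the body's start and the fresh accept: |closure| = 2 + 1 = 3
  yzx : same as the first factor's closure: |closure| = 1
  (y|z)yz|(yx)*|yzx : |closure| = 1 (new start) + (3 + 3 + 1) + 1 (new accept, since some branch ε-reaches its own accept) = 9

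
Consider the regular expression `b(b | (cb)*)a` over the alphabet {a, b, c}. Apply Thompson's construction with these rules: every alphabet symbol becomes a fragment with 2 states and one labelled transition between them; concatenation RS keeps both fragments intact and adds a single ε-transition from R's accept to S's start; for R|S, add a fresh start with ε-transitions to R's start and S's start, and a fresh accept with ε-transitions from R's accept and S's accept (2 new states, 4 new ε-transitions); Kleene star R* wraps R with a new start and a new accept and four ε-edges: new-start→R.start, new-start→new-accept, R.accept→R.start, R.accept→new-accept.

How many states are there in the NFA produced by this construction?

14

Building bottom-up:
Each of the 5 symbol leaves contributes a 2-state fragment.
  cb — 4 states
  (cb)* — 6 states
  b | (cb)* — 10 states
  b(b | (cb)*)a — 14 states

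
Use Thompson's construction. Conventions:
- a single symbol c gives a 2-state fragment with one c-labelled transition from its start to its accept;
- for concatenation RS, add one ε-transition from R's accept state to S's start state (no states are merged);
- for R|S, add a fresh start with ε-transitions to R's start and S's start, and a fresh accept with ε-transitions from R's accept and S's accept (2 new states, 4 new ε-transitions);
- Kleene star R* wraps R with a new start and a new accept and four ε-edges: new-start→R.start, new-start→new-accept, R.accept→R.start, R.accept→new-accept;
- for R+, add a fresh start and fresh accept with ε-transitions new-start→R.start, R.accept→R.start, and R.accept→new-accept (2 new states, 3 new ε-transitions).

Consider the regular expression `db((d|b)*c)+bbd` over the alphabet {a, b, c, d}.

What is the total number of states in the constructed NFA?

Bottom-up over the parse tree:
Each of the 8 symbol leaves contributes a 2-state fragment.
  d|b : 6 states
  (d|b)* : 8 states
  (d|b)*c : 10 states
  ((d|b)*c)+ : 12 states
  db((d|b)*c)+bbd : 22 states

22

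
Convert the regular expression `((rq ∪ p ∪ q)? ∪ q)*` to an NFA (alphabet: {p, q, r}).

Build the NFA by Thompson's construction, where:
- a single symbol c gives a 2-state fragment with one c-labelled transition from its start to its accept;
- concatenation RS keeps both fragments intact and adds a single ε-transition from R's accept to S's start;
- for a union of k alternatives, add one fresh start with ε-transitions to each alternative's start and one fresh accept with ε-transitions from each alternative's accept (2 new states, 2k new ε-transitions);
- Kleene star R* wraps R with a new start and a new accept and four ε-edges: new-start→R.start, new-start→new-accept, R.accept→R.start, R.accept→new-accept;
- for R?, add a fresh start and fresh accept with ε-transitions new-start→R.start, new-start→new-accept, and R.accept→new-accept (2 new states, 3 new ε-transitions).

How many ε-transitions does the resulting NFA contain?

18

By structural recursion:
Each of the 5 symbol leaves contributes 0 ε-transitions.
  rq : 1 ε-transition
  rq ∪ p ∪ q : 7 ε-transitions
  (rq ∪ p ∪ q)? : 10 ε-transitions
  (rq ∪ p ∪ q)? ∪ q : 14 ε-transitions
  ((rq ∪ p ∪ q)? ∪ q)* : 18 ε-transitions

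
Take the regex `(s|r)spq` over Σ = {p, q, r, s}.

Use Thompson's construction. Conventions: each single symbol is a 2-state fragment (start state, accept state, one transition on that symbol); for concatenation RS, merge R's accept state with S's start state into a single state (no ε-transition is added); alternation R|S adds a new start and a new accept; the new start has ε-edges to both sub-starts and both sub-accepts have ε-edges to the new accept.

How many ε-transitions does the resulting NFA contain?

Per subexpression:
Each of the 5 symbol leaves contributes 0 ε-transitions.
  s|r = 4 ε-transitions
  (s|r)spq = 4 ε-transitions

4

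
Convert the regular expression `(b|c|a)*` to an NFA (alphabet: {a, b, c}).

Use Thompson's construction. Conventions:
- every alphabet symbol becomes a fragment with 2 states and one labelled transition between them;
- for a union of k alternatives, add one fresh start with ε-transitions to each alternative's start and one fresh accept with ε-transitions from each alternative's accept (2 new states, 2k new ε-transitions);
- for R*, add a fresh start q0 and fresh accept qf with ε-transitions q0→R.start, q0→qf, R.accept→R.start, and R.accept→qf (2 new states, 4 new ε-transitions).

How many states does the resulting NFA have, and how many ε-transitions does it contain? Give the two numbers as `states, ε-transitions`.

Building bottom-up:
Each of the 3 symbol leaves contributes 2 states and 0 ε-transitions.
  b|c|a → 8 states, 6 ε-transitions
  (b|c|a)* → 10 states, 10 ε-transitions

10, 10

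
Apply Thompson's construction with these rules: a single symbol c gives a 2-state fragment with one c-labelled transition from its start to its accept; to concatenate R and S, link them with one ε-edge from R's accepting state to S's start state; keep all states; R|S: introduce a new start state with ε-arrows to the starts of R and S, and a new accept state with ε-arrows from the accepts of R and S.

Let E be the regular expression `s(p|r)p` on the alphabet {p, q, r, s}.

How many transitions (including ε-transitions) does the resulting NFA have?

10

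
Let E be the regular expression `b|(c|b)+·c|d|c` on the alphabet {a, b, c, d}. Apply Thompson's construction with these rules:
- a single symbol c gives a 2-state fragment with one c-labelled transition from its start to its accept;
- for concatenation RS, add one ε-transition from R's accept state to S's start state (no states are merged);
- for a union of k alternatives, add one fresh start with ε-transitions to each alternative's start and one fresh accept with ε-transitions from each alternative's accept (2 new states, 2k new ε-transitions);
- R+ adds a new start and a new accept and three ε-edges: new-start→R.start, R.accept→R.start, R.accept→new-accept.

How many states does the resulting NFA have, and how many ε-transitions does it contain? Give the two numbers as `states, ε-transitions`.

Bottom-up over the parse tree:
Each of the 6 symbol leaves contributes 2 states and 0 ε-transitions.
  c|b : 6 states, 4 ε-transitions
  (c|b)+ : 8 states, 7 ε-transitions
  (c|b)+·c : 10 states, 8 ε-transitions
  b|(c|b)+·c|d|c : 18 states, 16 ε-transitions

18, 16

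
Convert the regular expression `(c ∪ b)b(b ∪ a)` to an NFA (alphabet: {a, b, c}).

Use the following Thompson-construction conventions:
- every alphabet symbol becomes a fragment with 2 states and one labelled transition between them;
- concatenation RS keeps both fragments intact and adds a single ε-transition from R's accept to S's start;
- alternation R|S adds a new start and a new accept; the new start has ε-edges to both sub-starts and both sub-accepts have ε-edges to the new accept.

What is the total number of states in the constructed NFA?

14

Bottom-up over the parse tree:
Each of the 5 symbol leaves contributes a 2-state fragment.
  c ∪ b = 6 states
  b ∪ a = 6 states
  (c ∪ b)b(b ∪ a) = 14 states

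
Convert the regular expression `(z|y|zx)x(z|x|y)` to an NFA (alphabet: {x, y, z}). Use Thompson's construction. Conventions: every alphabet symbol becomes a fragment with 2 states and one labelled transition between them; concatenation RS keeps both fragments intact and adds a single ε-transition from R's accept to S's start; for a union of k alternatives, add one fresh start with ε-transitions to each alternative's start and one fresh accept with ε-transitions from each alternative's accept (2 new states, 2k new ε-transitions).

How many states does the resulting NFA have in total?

20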